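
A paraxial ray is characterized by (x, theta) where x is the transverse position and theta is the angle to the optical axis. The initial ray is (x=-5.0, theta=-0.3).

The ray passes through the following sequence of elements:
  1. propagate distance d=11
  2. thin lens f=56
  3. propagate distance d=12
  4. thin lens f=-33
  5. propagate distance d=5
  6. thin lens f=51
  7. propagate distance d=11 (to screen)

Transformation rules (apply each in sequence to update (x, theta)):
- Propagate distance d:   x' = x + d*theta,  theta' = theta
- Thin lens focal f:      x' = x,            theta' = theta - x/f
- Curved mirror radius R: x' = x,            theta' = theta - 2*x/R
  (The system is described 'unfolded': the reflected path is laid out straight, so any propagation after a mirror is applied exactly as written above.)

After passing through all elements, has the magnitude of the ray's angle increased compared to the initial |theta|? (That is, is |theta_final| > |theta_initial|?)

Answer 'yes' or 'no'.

Answer: no

Derivation:
Initial: x=-5.0000 theta=-0.3000
After 1 (propagate distance d=11): x=-8.3000 theta=-0.3000
After 2 (thin lens f=56): x=-8.3000 theta=-17/112 (≈-0.1518)
After 3 (propagate distance d=12): x=-1417/140 (≈-10.1214) theta=-17/112 (≈-0.1518)
After 4 (thin lens f=-33): x=-1417/140 (≈-10.1214) theta=-8473/18480 (≈-0.4585)
After 5 (propagate distance d=5): x=-229409/18480 (≈-12.4139) theta=-8473/18480 (≈-0.4585)
After 6 (thin lens f=51): x=-229409/18480 (≈-12.4139) theta=-101357/471240 (≈-0.2151)
After 7 (propagate distance d=11 (to screen)): x=-1989959/134640 (≈-14.7798) theta=-101357/471240 (≈-0.2151)
|theta_initial|=0.3000 |theta_final|=101357/471240 (≈0.2151) -> not increased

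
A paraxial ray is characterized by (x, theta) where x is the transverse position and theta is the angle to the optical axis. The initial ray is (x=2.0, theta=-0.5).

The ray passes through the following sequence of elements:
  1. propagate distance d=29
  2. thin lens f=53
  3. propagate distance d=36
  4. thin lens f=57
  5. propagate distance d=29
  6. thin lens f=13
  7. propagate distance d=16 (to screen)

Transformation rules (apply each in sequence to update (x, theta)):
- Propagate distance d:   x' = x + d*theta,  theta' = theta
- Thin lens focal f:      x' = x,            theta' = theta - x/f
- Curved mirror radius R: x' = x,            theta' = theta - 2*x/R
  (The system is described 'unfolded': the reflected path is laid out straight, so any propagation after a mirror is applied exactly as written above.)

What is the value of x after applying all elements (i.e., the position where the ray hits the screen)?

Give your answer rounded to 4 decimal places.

Answer: 6.2144

Derivation:
Initial: x=2.0000 theta=-0.5000
After 1 (propagate distance d=29): x=-12.5000 theta=-0.5000
After 2 (thin lens f=53): x=-12.5000 theta=-14/53 (≈-0.2642)
After 3 (propagate distance d=36): x=-2333/106 (≈-22.0094) theta=-14/53 (≈-0.2642)
After 4 (thin lens f=57): x=-2333/106 (≈-22.0094) theta=737/6042 (≈0.1220)
After 5 (propagate distance d=29): x=-55804/3021 (≈-18.4720) theta=737/6042 (≈0.1220)
After 6 (thin lens f=13): x=-55804/3021 (≈-18.4720) theta=121189/78546 (≈1.5429)
After 7 (propagate distance d=16 (to screen)): x=244060/39273 (≈6.2144) theta=121189/78546 (≈1.5429)
Rounded to 4 decimal places: x = 6.2144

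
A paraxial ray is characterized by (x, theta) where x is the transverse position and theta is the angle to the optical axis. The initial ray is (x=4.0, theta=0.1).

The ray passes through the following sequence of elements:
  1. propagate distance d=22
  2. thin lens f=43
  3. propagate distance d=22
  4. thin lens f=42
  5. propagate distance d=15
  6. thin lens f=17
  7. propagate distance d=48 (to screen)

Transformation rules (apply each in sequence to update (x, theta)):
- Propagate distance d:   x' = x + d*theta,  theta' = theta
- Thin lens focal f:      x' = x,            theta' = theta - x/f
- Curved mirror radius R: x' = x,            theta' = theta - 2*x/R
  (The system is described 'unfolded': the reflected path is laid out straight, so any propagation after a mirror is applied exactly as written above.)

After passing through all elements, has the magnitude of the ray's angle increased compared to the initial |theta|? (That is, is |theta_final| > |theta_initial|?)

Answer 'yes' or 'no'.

Initial: x=4.0000 theta=0.1000
After 1 (propagate distance d=22): x=6.2000 theta=0.1000
After 2 (thin lens f=43): x=6.2000 theta=-19/430 (≈-0.0442)
After 3 (propagate distance d=22): x=1124/215 (≈5.2279) theta=-19/430 (≈-0.0442)
After 4 (thin lens f=42): x=1124/215 (≈5.2279) theta=-1523/9030 (≈-0.1687)
After 5 (propagate distance d=15): x=8121/3010 (≈2.6980) theta=-1523/9030 (≈-0.1687)
After 6 (thin lens f=17): x=8121/3010 (≈2.6980) theta=-25127/76755 (≈-0.3274)
After 7 (propagate distance d=48 (to screen)): x=-666007/51170 (≈-13.0156) theta=-25127/76755 (≈-0.3274)
|theta_initial|=0.1000 |theta_final|=25127/76755 (≈0.3274) -> increased

Answer: yes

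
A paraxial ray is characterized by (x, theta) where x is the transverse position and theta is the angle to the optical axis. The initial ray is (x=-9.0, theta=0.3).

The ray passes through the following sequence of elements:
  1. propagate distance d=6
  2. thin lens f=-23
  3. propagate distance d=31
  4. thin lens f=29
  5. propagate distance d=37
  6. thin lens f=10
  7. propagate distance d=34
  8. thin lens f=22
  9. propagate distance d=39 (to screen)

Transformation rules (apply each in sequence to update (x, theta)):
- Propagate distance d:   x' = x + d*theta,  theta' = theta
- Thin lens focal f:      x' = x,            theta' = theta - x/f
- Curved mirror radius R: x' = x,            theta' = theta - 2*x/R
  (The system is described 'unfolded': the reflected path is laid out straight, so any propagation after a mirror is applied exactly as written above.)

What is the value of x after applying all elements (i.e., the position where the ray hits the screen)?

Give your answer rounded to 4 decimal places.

Answer: -0.1324

Derivation:
Initial: x=-9.0000 theta=0.3000
After 1 (propagate distance d=6): x=-7.2000 theta=0.3000
After 2 (thin lens f=-23): x=-7.2000 theta=-3/230 (≈-0.0130)
After 3 (propagate distance d=31): x=-1749/230 (≈-7.6043) theta=-3/230 (≈-0.0130)
After 4 (thin lens f=29): x=-1749/230 (≈-7.6043) theta=831/3335 (≈0.2492)
After 5 (propagate distance d=37): x=10773/6670 (≈1.6151) theta=831/3335 (≈0.2492)
After 6 (thin lens f=10): x=10773/6670 (≈1.6151) theta=5847/66700 (≈0.0877)
After 7 (propagate distance d=34): x=76632/16675 (≈4.5956) theta=5847/66700 (≈0.0877)
After 8 (thin lens f=22): x=76632/16675 (≈4.5956) theta=-88947/733700 (≈-0.1212)
After 9 (propagate distance d=39 (to screen)): x=-3885/29348 (≈-0.1324) theta=-88947/733700 (≈-0.1212)
Rounded to 4 decimal places: x = -0.1324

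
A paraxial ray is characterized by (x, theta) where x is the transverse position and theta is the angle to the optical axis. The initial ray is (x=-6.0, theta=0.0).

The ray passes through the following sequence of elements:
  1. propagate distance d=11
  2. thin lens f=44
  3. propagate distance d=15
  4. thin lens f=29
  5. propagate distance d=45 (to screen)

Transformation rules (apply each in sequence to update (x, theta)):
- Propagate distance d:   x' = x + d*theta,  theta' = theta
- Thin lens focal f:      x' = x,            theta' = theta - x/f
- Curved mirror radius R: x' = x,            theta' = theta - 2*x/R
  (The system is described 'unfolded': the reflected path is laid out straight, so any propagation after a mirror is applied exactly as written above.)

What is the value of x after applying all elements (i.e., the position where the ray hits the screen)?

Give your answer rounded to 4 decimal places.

Initial: x=-6.0000 theta=0.0000
After 1 (propagate distance d=11): x=-6.0000 theta=0.0000
After 2 (thin lens f=44): x=-6.0000 theta=3/22 (≈0.1364)
After 3 (propagate distance d=15): x=-87/22 (≈-3.9545) theta=3/22 (≈0.1364)
After 4 (thin lens f=29): x=-87/22 (≈-3.9545) theta=3/11 (≈0.2727)
After 5 (propagate distance d=45 (to screen)): x=183/22 (≈8.3182) theta=3/11 (≈0.2727)
Rounded to 4 decimal places: x = 8.3182

Answer: 8.3182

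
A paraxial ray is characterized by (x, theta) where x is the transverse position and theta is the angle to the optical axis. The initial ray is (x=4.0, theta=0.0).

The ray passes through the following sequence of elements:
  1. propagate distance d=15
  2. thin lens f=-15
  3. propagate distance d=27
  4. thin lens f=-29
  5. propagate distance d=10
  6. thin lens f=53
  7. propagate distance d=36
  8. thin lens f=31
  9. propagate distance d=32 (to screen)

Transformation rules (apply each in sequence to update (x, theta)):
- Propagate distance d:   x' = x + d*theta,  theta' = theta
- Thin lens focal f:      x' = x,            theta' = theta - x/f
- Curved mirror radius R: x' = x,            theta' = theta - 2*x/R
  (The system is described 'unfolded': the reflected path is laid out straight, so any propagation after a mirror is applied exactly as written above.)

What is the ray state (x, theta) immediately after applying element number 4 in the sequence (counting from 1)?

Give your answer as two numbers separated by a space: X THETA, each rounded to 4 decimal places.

Initial: x=4.0000 theta=0.0000
After 1 (propagate distance d=15): x=4.0000 theta=0.0000
After 2 (thin lens f=-15): x=4.0000 theta=4/15 (≈0.2667)
After 3 (propagate distance d=27): x=11.2000 theta=4/15 (≈0.2667)
After 4 (thin lens f=-29): x=11.2000 theta=284/435 (≈0.6529)
Rounded to 4 decimal places: x = 11.2000, theta = 0.6529

Answer: 11.2000 0.6529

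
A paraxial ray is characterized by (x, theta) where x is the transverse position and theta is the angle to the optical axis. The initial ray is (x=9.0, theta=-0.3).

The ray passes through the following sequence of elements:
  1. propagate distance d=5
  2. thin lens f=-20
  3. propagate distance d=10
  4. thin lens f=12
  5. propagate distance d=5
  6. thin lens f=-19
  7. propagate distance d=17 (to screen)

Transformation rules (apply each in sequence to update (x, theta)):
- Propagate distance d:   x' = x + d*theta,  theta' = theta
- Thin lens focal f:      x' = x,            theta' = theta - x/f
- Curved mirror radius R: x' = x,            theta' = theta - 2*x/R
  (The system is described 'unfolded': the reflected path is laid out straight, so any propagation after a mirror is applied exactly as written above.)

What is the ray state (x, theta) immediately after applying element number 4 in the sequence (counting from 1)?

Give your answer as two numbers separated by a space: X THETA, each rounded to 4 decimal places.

Answer: 8.2500 -0.6125

Derivation:
Initial: x=9.0000 theta=-0.3000
After 1 (propagate distance d=5): x=7.5000 theta=-0.3000
After 2 (thin lens f=-20): x=7.5000 theta=0.0750
After 3 (propagate distance d=10): x=8.2500 theta=0.0750
After 4 (thin lens f=12): x=8.2500 theta=-0.6125
Rounded to 4 decimal places: x = 8.2500, theta = -0.6125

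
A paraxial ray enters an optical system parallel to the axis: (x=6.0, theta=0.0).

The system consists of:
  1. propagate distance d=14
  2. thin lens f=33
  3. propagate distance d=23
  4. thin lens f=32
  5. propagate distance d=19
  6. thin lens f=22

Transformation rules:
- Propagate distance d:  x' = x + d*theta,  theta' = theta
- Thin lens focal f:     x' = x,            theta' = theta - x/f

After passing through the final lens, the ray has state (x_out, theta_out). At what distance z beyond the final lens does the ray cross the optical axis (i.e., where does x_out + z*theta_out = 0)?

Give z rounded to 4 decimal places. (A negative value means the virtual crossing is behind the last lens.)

Initial: x=6.0000 theta=0.0000
After 1 (propagate distance d=14): x=6.0000 theta=0.0000
After 2 (thin lens f=33): x=6.0000 theta=-2/11 (≈-0.1818)
After 3 (propagate distance d=23): x=20/11 (≈1.8182) theta=-2/11 (≈-0.1818)
After 4 (thin lens f=32): x=20/11 (≈1.8182) theta=-21/88 (≈-0.2386)
After 5 (propagate distance d=19): x=-239/88 (≈-2.7159) theta=-21/88 (≈-0.2386)
After 6 (thin lens f=22): x=-239/88 (≈-2.7159) theta=-223/1936 (≈-0.1152)
z_focus = -x_out/theta_out = -(-239/88)/(-223/1936) = -5258/223 ≈ -23.5785
Rounded to 4 decimal places: z = -23.5785

Answer: -23.5785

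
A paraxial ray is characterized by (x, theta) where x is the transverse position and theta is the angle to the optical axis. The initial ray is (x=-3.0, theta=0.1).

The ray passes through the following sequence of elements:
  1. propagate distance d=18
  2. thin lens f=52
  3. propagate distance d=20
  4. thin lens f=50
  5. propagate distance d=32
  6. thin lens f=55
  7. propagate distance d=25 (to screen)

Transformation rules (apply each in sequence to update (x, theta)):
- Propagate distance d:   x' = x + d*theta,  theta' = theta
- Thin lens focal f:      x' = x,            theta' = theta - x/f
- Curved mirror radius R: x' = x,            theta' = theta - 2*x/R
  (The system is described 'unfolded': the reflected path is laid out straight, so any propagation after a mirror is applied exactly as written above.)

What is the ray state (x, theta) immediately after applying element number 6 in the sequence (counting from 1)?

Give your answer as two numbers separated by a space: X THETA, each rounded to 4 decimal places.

Initial: x=-3.0000 theta=0.1000
After 1 (propagate distance d=18): x=-1.2000 theta=0.1000
After 2 (thin lens f=52): x=-1.2000 theta=8/65 (≈0.1231)
After 3 (propagate distance d=20): x=82/65 (≈1.2615) theta=8/65 (≈0.1231)
After 4 (thin lens f=50): x=82/65 (≈1.2615) theta=159/1625 (≈0.0978)
After 5 (propagate distance d=32): x=7138/1625 (≈4.3926) theta=159/1625 (≈0.0978)
After 6 (thin lens f=55): x=7138/1625 (≈4.3926) theta=1607/89375 (≈0.0180)
Rounded to 4 decimal places: x = 4.3926, theta = 0.0180

Answer: 4.3926 0.0180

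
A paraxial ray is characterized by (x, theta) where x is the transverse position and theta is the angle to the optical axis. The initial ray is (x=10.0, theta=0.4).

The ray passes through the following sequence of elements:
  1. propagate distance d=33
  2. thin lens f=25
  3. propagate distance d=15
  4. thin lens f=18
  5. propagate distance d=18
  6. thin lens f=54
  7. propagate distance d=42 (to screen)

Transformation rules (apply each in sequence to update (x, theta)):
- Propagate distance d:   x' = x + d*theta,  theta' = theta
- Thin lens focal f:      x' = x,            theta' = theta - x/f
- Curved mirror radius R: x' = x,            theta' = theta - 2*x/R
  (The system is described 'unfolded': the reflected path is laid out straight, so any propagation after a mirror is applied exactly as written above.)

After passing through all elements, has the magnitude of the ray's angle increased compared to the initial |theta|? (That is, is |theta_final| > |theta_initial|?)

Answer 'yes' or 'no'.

Answer: yes

Derivation:
Initial: x=10.0000 theta=0.4000
After 1 (propagate distance d=33): x=23.2000 theta=0.4000
After 2 (thin lens f=25): x=23.2000 theta=-0.5280
After 3 (propagate distance d=15): x=15.2800 theta=-0.5280
After 4 (thin lens f=18): x=15.2800 theta=-1549/1125 (≈-1.3769)
After 5 (propagate distance d=18): x=-9.5040 theta=-1549/1125 (≈-1.3769)
After 6 (thin lens f=54): x=-9.5040 theta=-1351/1125 (≈-1.2009)
After 7 (propagate distance d=42 (to screen)): x=-22478/375 (≈-59.9413) theta=-1351/1125 (≈-1.2009)
|theta_initial|=0.4000 |theta_final|=1351/1125 (≈1.2009) -> increased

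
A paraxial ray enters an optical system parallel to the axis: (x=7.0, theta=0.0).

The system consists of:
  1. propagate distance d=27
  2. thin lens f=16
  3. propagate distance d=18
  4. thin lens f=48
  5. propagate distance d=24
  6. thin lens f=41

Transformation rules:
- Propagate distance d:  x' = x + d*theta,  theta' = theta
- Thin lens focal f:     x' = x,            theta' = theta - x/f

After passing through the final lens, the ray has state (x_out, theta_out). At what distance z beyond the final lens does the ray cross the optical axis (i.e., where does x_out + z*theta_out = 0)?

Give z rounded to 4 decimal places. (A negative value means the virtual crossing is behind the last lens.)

Initial: x=7.0000 theta=0.0000
After 1 (propagate distance d=27): x=7.0000 theta=0.0000
After 2 (thin lens f=16): x=7.0000 theta=-0.4375
After 3 (propagate distance d=18): x=-0.8750 theta=-0.4375
After 4 (thin lens f=48): x=-0.8750 theta=-161/384 (≈-0.4193)
After 5 (propagate distance d=24): x=-10.9375 theta=-161/384 (≈-0.4193)
After 6 (thin lens f=41): x=-10.9375 theta=-2401/15744 (≈-0.1525)
z_focus = -x_out/theta_out = -(-10.9375)/(-2401/15744) = -24600/343 ≈ -71.7201
Rounded to 4 decimal places: z = -71.7201

Answer: -71.7201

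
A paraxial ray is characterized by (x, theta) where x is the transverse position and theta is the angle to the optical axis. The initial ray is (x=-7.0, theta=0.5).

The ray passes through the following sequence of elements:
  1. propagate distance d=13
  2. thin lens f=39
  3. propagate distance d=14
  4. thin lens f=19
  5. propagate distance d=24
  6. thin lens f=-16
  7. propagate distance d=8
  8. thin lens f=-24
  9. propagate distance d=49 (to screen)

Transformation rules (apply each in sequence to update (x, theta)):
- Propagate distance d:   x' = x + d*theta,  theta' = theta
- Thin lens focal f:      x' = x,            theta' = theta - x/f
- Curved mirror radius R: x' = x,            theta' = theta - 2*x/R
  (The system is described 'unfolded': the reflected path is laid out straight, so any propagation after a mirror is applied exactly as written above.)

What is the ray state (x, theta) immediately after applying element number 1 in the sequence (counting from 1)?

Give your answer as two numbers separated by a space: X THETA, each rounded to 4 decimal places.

Answer: -0.5000 0.5000

Derivation:
Initial: x=-7.0000 theta=0.5000
After 1 (propagate distance d=13): x=-0.5000 theta=0.5000
Rounded to 4 decimal places: x = -0.5000, theta = 0.5000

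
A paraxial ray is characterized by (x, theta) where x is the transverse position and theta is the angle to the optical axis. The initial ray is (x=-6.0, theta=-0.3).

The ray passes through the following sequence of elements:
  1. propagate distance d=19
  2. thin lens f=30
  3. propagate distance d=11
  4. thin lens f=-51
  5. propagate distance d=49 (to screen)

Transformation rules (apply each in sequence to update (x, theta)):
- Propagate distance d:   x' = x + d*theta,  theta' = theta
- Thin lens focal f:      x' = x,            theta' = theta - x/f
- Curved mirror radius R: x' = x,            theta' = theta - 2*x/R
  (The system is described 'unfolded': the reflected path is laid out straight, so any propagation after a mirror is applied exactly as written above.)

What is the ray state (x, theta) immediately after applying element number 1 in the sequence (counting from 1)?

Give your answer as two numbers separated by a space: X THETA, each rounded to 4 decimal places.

Initial: x=-6.0000 theta=-0.3000
After 1 (propagate distance d=19): x=-11.7000 theta=-0.3000
Rounded to 4 decimal places: x = -11.7000, theta = -0.3000

Answer: -11.7000 -0.3000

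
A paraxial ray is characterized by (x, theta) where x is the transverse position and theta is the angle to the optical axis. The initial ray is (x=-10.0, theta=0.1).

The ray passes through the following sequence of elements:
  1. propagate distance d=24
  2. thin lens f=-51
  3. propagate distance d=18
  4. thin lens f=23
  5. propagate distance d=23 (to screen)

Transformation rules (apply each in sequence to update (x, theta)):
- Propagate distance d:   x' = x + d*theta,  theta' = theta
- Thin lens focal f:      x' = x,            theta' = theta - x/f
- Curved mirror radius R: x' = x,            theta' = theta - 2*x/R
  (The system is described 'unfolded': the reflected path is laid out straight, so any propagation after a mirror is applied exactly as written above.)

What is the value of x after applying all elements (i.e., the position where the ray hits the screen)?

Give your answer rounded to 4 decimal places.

Answer: -1.1275

Derivation:
Initial: x=-10.0000 theta=0.1000
After 1 (propagate distance d=24): x=-7.6000 theta=0.1000
After 2 (thin lens f=-51): x=-7.6000 theta=-5/102 (≈-0.0490)
After 3 (propagate distance d=18): x=-721/85 (≈-8.4824) theta=-5/102 (≈-0.0490)
After 4 (thin lens f=23): x=-721/85 (≈-8.4824) theta=3751/11730 (≈0.3198)
After 5 (propagate distance d=23 (to screen)): x=-115/102 (≈-1.1275) theta=3751/11730 (≈0.3198)
Rounded to 4 decimal places: x = -1.1275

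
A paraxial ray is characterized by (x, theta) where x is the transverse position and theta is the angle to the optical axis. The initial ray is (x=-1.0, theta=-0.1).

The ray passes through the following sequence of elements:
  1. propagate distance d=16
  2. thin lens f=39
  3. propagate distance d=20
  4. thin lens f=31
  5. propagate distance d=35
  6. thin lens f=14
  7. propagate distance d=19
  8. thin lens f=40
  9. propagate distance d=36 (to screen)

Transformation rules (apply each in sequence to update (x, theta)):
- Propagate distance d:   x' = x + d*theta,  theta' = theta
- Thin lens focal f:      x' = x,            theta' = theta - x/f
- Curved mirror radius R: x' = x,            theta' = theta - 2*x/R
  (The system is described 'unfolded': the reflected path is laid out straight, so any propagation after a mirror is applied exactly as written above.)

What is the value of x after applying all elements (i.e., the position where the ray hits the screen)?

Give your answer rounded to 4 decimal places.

Answer: 4.6732

Derivation:
Initial: x=-1.0000 theta=-0.1000
After 1 (propagate distance d=16): x=-2.6000 theta=-0.1000
After 2 (thin lens f=39): x=-2.6000 theta=-1/30 (≈-0.0333)
After 3 (propagate distance d=20): x=-49/15 (≈-3.2667) theta=-1/30 (≈-0.0333)
After 4 (thin lens f=31): x=-49/15 (≈-3.2667) theta=67/930 (≈0.0720)
After 5 (propagate distance d=35): x=-231/310 (≈-0.7452) theta=67/930 (≈0.0720)
After 6 (thin lens f=14): x=-231/310 (≈-0.7452) theta=233/1860 (≈0.1253)
After 7 (propagate distance d=19): x=3041/1860 (≈1.6349) theta=233/1860 (≈0.1253)
After 8 (thin lens f=40): x=3041/1860 (≈1.6349) theta=2093/24800 (≈0.0844)
After 9 (propagate distance d=36 (to screen)): x=86921/18600 (≈4.6732) theta=2093/24800 (≈0.0844)
Rounded to 4 decimal places: x = 4.6732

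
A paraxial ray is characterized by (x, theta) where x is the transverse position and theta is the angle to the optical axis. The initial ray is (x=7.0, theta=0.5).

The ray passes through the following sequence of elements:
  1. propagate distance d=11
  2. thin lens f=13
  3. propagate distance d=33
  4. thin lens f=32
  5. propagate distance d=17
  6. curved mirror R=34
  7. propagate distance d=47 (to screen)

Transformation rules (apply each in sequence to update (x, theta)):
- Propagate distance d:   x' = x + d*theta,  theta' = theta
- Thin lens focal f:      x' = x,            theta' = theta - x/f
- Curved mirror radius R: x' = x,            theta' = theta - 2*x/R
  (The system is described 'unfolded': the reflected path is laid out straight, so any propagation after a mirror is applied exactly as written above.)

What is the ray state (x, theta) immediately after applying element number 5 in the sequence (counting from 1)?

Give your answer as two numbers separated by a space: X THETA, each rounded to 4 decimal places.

Answer: -9.1262 -0.3762

Derivation:
Initial: x=7.0000 theta=0.5000
After 1 (propagate distance d=11): x=12.5000 theta=0.5000
After 2 (thin lens f=13): x=12.5000 theta=-6/13 (≈-0.4615)
After 3 (propagate distance d=33): x=-71/26 (≈-2.7308) theta=-6/13 (≈-0.4615)
After 4 (thin lens f=32): x=-71/26 (≈-2.7308) theta=-313/832 (≈-0.3762)
After 5 (propagate distance d=17): x=-7593/832 (≈-9.1262) theta=-313/832 (≈-0.3762)
Rounded to 4 decimal places: x = -9.1262, theta = -0.3762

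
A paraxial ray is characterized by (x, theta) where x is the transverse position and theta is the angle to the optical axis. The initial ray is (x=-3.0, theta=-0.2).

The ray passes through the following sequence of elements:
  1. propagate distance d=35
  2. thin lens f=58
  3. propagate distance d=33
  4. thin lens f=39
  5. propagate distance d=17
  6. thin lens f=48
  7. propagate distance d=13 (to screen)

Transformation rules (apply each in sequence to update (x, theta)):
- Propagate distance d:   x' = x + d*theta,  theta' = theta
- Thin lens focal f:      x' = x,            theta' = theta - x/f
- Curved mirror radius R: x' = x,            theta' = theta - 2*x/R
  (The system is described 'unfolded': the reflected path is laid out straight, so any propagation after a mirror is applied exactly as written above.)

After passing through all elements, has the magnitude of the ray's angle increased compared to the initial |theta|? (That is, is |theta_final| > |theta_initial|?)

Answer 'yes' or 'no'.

Initial: x=-3.0000 theta=-0.2000
After 1 (propagate distance d=35): x=-10.0000 theta=-0.2000
After 2 (thin lens f=58): x=-10.0000 theta=-4/145 (≈-0.0276)
After 3 (propagate distance d=33): x=-1582/145 (≈-10.9103) theta=-4/145 (≈-0.0276)
After 4 (thin lens f=39): x=-1582/145 (≈-10.9103) theta=1426/5655 (≈0.2522)
After 5 (propagate distance d=17): x=-37456/5655 (≈-6.6235) theta=1426/5655 (≈0.2522)
After 6 (thin lens f=48): x=-37456/5655 (≈-6.6235) theta=6619/16965 (≈0.3902)
After 7 (propagate distance d=13 (to screen)): x=-26321/16965 (≈-1.5515) theta=6619/16965 (≈0.3902)
|theta_initial|=0.2000 |theta_final|=6619/16965 (≈0.3902) -> increased

Answer: yes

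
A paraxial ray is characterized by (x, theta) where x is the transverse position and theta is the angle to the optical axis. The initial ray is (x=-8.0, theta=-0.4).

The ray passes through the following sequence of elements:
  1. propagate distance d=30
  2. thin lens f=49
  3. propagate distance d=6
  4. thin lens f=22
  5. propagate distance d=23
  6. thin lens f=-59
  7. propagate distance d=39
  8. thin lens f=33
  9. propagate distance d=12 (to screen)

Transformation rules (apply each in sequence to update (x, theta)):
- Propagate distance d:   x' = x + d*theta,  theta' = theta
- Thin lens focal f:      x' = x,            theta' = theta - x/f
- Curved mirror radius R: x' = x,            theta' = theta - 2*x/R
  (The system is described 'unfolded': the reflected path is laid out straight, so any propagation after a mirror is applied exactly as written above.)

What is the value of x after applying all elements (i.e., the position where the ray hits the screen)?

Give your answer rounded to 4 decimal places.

Initial: x=-8.0000 theta=-0.4000
After 1 (propagate distance d=30): x=-20.0000 theta=-0.4000
After 2 (thin lens f=49): x=-20.0000 theta=2/245 (≈0.0082)
After 3 (propagate distance d=6): x=-4888/245 (≈-19.9510) theta=2/245 (≈0.0082)
After 4 (thin lens f=22): x=-4888/245 (≈-19.9510) theta=2466/2695 (≈0.9150)
After 5 (propagate distance d=23): x=590/539 (≈1.0946) theta=2466/2695 (≈0.9150)
After 6 (thin lens f=-59): x=590/539 (≈1.0946) theta=2516/2695 (≈0.9336)
After 7 (propagate distance d=39): x=101074/2695 (≈37.5043) theta=2516/2695 (≈0.9336)
After 8 (thin lens f=33): x=101074/2695 (≈37.5043) theta=-2578/12705 (≈-0.2029)
After 9 (propagate distance d=12 (to screen)): x=207926/5929 (≈35.0693) theta=-2578/12705 (≈-0.2029)
Rounded to 4 decimal places: x = 35.0693

Answer: 35.0693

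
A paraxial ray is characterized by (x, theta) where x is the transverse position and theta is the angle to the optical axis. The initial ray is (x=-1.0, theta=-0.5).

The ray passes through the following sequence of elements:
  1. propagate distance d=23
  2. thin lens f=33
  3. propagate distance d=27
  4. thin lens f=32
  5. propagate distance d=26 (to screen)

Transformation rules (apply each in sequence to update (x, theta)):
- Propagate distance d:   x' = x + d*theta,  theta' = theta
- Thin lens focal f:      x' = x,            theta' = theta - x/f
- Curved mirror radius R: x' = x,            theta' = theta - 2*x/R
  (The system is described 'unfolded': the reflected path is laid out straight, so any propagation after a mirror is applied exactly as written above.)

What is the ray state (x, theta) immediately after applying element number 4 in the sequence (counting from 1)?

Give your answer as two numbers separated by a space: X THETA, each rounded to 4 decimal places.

Initial: x=-1.0000 theta=-0.5000
After 1 (propagate distance d=23): x=-12.5000 theta=-0.5000
After 2 (thin lens f=33): x=-12.5000 theta=-4/33 (≈-0.1212)
After 3 (propagate distance d=27): x=-347/22 (≈-15.7727) theta=-4/33 (≈-0.1212)
After 4 (thin lens f=32): x=-347/22 (≈-15.7727) theta=785/2112 (≈0.3717)
Rounded to 4 decimal places: x = -15.7727, theta = 0.3717

Answer: -15.7727 0.3717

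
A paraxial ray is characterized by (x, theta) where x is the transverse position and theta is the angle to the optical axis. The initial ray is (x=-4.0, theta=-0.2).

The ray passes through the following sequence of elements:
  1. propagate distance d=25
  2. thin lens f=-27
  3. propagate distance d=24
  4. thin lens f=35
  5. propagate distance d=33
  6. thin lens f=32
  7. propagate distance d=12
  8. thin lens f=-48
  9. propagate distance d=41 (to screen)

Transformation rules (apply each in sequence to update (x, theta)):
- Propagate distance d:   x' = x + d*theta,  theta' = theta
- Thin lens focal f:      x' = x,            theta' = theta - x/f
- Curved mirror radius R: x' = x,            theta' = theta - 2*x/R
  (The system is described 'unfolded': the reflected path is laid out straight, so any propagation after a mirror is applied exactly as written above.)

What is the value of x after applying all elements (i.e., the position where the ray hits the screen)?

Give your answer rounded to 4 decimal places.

Initial: x=-4.0000 theta=-0.2000
After 1 (propagate distance d=25): x=-9.0000 theta=-0.2000
After 2 (thin lens f=-27): x=-9.0000 theta=-8/15 (≈-0.5333)
After 3 (propagate distance d=24): x=-21.8000 theta=-8/15 (≈-0.5333)
After 4 (thin lens f=35): x=-21.8000 theta=47/525 (≈0.0895)
After 5 (propagate distance d=33): x=-3298/175 (≈-18.8457) theta=47/525 (≈0.0895)
After 6 (thin lens f=32): x=-3298/175 (≈-18.8457) theta=5699/8400 (≈0.6785)
After 7 (propagate distance d=12): x=-7493/700 (≈-10.7043) theta=5699/8400 (≈0.6785)
After 8 (thin lens f=-48): x=-7493/700 (≈-10.7043) theta=5101/11200 (≈0.4554)
After 9 (propagate distance d=41 (to screen)): x=89253/11200 (≈7.9690) theta=5101/11200 (≈0.4554)
Rounded to 4 decimal places: x = 7.9690

Answer: 7.9690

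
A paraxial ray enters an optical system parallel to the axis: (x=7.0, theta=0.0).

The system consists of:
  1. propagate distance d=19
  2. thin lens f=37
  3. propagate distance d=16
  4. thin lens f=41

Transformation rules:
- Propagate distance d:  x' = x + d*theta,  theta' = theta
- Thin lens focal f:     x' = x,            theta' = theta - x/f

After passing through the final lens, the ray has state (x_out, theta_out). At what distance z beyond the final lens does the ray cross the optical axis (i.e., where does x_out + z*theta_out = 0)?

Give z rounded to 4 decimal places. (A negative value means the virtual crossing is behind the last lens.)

Initial: x=7.0000 theta=0.0000
After 1 (propagate distance d=19): x=7.0000 theta=0.0000
After 2 (thin lens f=37): x=7.0000 theta=-7/37 (≈-0.1892)
After 3 (propagate distance d=16): x=147/37 (≈3.9730) theta=-7/37 (≈-0.1892)
After 4 (thin lens f=41): x=147/37 (≈3.9730) theta=-434/1517 (≈-0.2861)
z_focus = -x_out/theta_out = -(147/37)/(-434/1517) = 861/62 ≈ 13.8871
Rounded to 4 decimal places: z = 13.8871

Answer: 13.8871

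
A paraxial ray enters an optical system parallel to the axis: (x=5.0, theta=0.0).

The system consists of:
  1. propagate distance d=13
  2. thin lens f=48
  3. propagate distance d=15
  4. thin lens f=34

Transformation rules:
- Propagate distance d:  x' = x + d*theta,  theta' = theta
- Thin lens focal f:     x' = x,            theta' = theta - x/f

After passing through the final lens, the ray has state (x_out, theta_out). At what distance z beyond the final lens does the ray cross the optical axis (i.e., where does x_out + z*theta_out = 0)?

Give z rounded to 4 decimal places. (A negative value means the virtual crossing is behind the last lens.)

Answer: 16.7463

Derivation:
Initial: x=5.0000 theta=0.0000
After 1 (propagate distance d=13): x=5.0000 theta=0.0000
After 2 (thin lens f=48): x=5.0000 theta=-5/48 (≈-0.1042)
After 3 (propagate distance d=15): x=3.4375 theta=-5/48 (≈-0.1042)
After 4 (thin lens f=34): x=3.4375 theta=-335/1632 (≈-0.2053)
z_focus = -x_out/theta_out = -(3.4375)/(-335/1632) = 1122/67 ≈ 16.7463
Rounded to 4 decimal places: z = 16.7463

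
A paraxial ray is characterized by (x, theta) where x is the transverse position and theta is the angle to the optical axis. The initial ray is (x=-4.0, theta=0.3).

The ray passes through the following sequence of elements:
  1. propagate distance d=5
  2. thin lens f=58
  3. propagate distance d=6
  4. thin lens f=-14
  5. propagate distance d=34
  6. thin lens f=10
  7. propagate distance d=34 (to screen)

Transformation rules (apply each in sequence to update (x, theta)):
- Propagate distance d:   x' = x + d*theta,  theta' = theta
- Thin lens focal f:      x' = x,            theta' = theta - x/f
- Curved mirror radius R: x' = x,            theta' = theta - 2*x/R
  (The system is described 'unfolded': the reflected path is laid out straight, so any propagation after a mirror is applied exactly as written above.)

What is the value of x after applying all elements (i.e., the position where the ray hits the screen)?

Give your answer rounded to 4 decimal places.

Answer: -13.7717

Derivation:
Initial: x=-4.0000 theta=0.3000
After 1 (propagate distance d=5): x=-2.5000 theta=0.3000
After 2 (thin lens f=58): x=-2.5000 theta=199/580 (≈0.3431)
After 3 (propagate distance d=6): x=-64/145 (≈-0.4414) theta=199/580 (≈0.3431)
After 4 (thin lens f=-14): x=-64/145 (≈-0.4414) theta=253/812 (≈0.3116)
After 5 (propagate distance d=34): x=20609/2030 (≈10.1522) theta=253/812 (≈0.3116)
After 6 (thin lens f=10): x=20609/2030 (≈10.1522) theta=-3571/5075 (≈-0.7036)
After 7 (propagate distance d=34 (to screen)): x=-19969/1450 (≈-13.7717) theta=-3571/5075 (≈-0.7036)
Rounded to 4 decimal places: x = -13.7717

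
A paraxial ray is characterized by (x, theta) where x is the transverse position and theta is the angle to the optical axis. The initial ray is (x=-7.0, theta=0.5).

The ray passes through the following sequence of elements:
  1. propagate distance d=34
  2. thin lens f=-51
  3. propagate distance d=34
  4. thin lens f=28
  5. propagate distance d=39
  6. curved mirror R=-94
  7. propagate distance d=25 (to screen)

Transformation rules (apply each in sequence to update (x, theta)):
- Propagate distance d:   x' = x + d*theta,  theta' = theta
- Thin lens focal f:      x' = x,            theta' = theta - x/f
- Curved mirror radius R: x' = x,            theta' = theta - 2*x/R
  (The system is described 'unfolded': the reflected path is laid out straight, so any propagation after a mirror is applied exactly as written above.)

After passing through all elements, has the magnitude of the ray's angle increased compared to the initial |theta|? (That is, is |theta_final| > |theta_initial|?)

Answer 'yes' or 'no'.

Answer: no

Derivation:
Initial: x=-7.0000 theta=0.5000
After 1 (propagate distance d=34): x=10.0000 theta=0.5000
After 2 (thin lens f=-51): x=10.0000 theta=71/102 (≈0.6961)
After 3 (propagate distance d=34): x=101/3 (≈33.6667) theta=71/102 (≈0.6961)
After 4 (thin lens f=28): x=101/3 (≈33.6667) theta=-241/476 (≈-0.5063)
After 5 (propagate distance d=39): x=19879/1428 (≈13.9209) theta=-241/476 (≈-0.5063)
After 6 (curved mirror R=-94): x=19879/1428 (≈13.9209) theta=-7051/33558 (≈-0.2101)
After 7 (propagate distance d=25 (to screen)): x=27703/3196 (≈8.6680) theta=-7051/33558 (≈-0.2101)
|theta_initial|=0.5000 |theta_final|=7051/33558 (≈0.2101) -> not increased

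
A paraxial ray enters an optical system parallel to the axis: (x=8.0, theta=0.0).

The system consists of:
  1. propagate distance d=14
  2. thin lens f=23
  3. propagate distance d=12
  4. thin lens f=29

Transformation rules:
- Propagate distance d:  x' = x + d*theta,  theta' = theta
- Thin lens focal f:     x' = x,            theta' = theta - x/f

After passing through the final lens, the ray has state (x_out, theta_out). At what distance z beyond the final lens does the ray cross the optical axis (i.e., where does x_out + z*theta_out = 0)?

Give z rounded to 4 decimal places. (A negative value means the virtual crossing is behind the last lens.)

Initial: x=8.0000 theta=0.0000
After 1 (propagate distance d=14): x=8.0000 theta=0.0000
After 2 (thin lens f=23): x=8.0000 theta=-8/23 (≈-0.3478)
After 3 (propagate distance d=12): x=88/23 (≈3.8261) theta=-8/23 (≈-0.3478)
After 4 (thin lens f=29): x=88/23 (≈3.8261) theta=-320/667 (≈-0.4798)
z_focus = -x_out/theta_out = -(88/23)/(-320/667) = 7.9750
Rounded to 4 decimal places: z = 7.9750

Answer: 7.9750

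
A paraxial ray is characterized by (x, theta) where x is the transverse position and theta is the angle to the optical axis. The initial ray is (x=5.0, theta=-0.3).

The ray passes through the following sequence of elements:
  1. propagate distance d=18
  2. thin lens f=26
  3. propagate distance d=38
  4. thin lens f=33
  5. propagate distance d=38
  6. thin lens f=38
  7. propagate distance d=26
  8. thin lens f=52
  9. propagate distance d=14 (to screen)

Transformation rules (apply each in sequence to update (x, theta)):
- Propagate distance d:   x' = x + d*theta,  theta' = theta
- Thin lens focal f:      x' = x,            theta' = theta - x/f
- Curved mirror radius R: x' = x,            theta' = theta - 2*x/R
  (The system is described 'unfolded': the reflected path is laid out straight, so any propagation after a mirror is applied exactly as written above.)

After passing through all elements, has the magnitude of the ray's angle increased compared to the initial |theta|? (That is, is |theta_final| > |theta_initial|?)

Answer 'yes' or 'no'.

Initial: x=5.0000 theta=-0.3000
After 1 (propagate distance d=18): x=-0.4000 theta=-0.3000
After 2 (thin lens f=26): x=-0.4000 theta=-37/130 (≈-0.2846)
After 3 (propagate distance d=38): x=-729/65 (≈-11.2154) theta=-37/130 (≈-0.2846)
After 4 (thin lens f=33): x=-729/65 (≈-11.2154) theta=79/1430 (≈0.0552)
After 5 (propagate distance d=38): x=-6518/715 (≈-9.1161) theta=79/1430 (≈0.0552)
After 6 (thin lens f=38): x=-6518/715 (≈-9.1161) theta=729/2470 (≈0.2951)
After 7 (propagate distance d=26): x=-3919/2717 (≈-1.4424) theta=729/2470 (≈0.2951)
After 8 (thin lens f=52): x=-3919/2717 (≈-1.4424) theta=228089/706420 (≈0.3229)
After 9 (propagate distance d=14 (to screen)): x=1087153/353210 (≈3.0779) theta=228089/706420 (≈0.3229)
|theta_initial|=0.3000 |theta_final|=228089/706420 (≈0.3229) -> increased

Answer: yes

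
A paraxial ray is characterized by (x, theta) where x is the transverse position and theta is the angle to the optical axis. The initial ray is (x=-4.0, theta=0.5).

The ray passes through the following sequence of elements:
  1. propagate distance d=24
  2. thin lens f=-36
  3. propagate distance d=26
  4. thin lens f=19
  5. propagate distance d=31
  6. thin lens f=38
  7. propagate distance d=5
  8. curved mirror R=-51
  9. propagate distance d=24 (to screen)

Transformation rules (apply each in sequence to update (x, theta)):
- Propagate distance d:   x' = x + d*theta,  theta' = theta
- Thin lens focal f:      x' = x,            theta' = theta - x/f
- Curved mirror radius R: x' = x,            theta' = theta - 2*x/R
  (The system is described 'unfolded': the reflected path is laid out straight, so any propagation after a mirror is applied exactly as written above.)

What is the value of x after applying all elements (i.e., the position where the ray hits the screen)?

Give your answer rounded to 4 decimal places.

Answer: -17.3871

Derivation:
Initial: x=-4.0000 theta=0.5000
After 1 (propagate distance d=24): x=8.0000 theta=0.5000
After 2 (thin lens f=-36): x=8.0000 theta=13/18 (≈0.7222)
After 3 (propagate distance d=26): x=241/9 (≈26.7778) theta=13/18 (≈0.7222)
After 4 (thin lens f=19): x=241/9 (≈26.7778) theta=-235/342 (≈-0.6871)
After 5 (propagate distance d=31): x=1873/342 (≈5.4766) theta=-235/342 (≈-0.6871)
After 6 (thin lens f=38): x=1873/342 (≈5.4766) theta=-3601/4332 (≈-0.8313)
After 7 (propagate distance d=5): x=17159/12996 (≈1.3203) theta=-3601/4332 (≈-0.8313)
After 8 (curved mirror R=-51): x=17159/12996 (≈1.3203) theta=-516635/662796 (≈-0.7795)
After 9 (propagate distance d=24 (to screen)): x=-1280459/73644 (≈-17.3871) theta=-516635/662796 (≈-0.7795)
Rounded to 4 decimal places: x = -17.3871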